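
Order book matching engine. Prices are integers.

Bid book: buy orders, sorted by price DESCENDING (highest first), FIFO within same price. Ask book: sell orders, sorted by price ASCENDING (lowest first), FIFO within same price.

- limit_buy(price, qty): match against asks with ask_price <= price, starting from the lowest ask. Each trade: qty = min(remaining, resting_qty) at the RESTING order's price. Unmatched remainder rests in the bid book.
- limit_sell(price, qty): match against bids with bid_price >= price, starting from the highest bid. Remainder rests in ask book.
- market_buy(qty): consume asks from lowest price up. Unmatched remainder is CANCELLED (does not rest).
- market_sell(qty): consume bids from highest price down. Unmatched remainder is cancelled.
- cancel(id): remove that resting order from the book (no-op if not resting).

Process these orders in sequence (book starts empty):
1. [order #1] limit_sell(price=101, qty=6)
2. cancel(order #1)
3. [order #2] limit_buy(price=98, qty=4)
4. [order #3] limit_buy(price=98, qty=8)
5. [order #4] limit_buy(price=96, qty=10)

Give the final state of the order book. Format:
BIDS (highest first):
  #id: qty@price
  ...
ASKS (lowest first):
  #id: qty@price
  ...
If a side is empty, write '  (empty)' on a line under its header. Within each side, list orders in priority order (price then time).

After op 1 [order #1] limit_sell(price=101, qty=6): fills=none; bids=[-] asks=[#1:6@101]
After op 2 cancel(order #1): fills=none; bids=[-] asks=[-]
After op 3 [order #2] limit_buy(price=98, qty=4): fills=none; bids=[#2:4@98] asks=[-]
After op 4 [order #3] limit_buy(price=98, qty=8): fills=none; bids=[#2:4@98 #3:8@98] asks=[-]
After op 5 [order #4] limit_buy(price=96, qty=10): fills=none; bids=[#2:4@98 #3:8@98 #4:10@96] asks=[-]

Answer: BIDS (highest first):
  #2: 4@98
  #3: 8@98
  #4: 10@96
ASKS (lowest first):
  (empty)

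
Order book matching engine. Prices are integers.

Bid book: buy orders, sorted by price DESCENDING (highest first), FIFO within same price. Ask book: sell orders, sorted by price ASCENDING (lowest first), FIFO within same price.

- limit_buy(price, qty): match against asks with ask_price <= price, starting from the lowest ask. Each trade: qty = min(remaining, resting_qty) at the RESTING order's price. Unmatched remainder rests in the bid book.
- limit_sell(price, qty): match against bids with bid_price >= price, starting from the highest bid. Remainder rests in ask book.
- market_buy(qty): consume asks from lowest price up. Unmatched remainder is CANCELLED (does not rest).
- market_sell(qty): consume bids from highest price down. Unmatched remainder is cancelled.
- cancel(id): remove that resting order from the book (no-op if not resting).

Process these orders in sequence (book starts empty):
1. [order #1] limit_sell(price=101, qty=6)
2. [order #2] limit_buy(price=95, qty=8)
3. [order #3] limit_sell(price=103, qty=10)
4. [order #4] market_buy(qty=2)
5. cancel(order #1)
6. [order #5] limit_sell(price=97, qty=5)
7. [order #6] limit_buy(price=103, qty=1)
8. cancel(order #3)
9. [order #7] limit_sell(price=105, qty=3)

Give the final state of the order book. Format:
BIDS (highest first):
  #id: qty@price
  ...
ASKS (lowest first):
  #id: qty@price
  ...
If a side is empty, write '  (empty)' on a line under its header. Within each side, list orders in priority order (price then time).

After op 1 [order #1] limit_sell(price=101, qty=6): fills=none; bids=[-] asks=[#1:6@101]
After op 2 [order #2] limit_buy(price=95, qty=8): fills=none; bids=[#2:8@95] asks=[#1:6@101]
After op 3 [order #3] limit_sell(price=103, qty=10): fills=none; bids=[#2:8@95] asks=[#1:6@101 #3:10@103]
After op 4 [order #4] market_buy(qty=2): fills=#4x#1:2@101; bids=[#2:8@95] asks=[#1:4@101 #3:10@103]
After op 5 cancel(order #1): fills=none; bids=[#2:8@95] asks=[#3:10@103]
After op 6 [order #5] limit_sell(price=97, qty=5): fills=none; bids=[#2:8@95] asks=[#5:5@97 #3:10@103]
After op 7 [order #6] limit_buy(price=103, qty=1): fills=#6x#5:1@97; bids=[#2:8@95] asks=[#5:4@97 #3:10@103]
After op 8 cancel(order #3): fills=none; bids=[#2:8@95] asks=[#5:4@97]
After op 9 [order #7] limit_sell(price=105, qty=3): fills=none; bids=[#2:8@95] asks=[#5:4@97 #7:3@105]

Answer: BIDS (highest first):
  #2: 8@95
ASKS (lowest first):
  #5: 4@97
  #7: 3@105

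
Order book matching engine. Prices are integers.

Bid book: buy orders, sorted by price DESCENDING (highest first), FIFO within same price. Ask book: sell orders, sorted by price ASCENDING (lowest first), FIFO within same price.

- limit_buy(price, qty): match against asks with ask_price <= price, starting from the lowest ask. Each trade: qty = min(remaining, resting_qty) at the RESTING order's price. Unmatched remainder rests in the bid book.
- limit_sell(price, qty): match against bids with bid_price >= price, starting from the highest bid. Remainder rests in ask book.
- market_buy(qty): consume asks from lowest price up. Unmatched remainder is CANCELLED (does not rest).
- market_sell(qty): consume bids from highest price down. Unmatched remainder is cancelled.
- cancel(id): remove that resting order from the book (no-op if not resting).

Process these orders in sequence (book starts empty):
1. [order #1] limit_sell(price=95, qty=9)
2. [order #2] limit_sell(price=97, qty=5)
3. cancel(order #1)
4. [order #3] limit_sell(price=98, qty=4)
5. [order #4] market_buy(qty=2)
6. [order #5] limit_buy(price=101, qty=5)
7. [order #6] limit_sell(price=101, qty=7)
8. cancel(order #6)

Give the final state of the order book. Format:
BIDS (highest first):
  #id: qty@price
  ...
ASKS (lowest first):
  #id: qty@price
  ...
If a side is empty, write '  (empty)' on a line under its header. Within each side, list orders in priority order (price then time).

Answer: BIDS (highest first):
  (empty)
ASKS (lowest first):
  #3: 2@98

Derivation:
After op 1 [order #1] limit_sell(price=95, qty=9): fills=none; bids=[-] asks=[#1:9@95]
After op 2 [order #2] limit_sell(price=97, qty=5): fills=none; bids=[-] asks=[#1:9@95 #2:5@97]
After op 3 cancel(order #1): fills=none; bids=[-] asks=[#2:5@97]
After op 4 [order #3] limit_sell(price=98, qty=4): fills=none; bids=[-] asks=[#2:5@97 #3:4@98]
After op 5 [order #4] market_buy(qty=2): fills=#4x#2:2@97; bids=[-] asks=[#2:3@97 #3:4@98]
After op 6 [order #5] limit_buy(price=101, qty=5): fills=#5x#2:3@97 #5x#3:2@98; bids=[-] asks=[#3:2@98]
After op 7 [order #6] limit_sell(price=101, qty=7): fills=none; bids=[-] asks=[#3:2@98 #6:7@101]
After op 8 cancel(order #6): fills=none; bids=[-] asks=[#3:2@98]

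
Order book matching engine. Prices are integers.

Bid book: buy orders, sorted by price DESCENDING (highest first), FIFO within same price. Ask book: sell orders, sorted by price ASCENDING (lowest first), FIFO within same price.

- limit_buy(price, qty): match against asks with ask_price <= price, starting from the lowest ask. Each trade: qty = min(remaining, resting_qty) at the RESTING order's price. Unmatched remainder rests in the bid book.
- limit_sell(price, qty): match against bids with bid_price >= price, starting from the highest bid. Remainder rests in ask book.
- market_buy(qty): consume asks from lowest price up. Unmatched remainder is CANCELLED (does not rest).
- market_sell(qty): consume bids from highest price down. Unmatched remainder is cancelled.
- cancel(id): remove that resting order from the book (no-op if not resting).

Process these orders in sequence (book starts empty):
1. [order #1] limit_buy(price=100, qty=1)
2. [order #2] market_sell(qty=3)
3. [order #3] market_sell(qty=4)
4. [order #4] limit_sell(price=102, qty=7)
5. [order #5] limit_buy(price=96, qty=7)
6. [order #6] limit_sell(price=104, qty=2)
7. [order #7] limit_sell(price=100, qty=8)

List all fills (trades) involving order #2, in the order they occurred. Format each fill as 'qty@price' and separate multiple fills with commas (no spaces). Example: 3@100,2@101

After op 1 [order #1] limit_buy(price=100, qty=1): fills=none; bids=[#1:1@100] asks=[-]
After op 2 [order #2] market_sell(qty=3): fills=#1x#2:1@100; bids=[-] asks=[-]
After op 3 [order #3] market_sell(qty=4): fills=none; bids=[-] asks=[-]
After op 4 [order #4] limit_sell(price=102, qty=7): fills=none; bids=[-] asks=[#4:7@102]
After op 5 [order #5] limit_buy(price=96, qty=7): fills=none; bids=[#5:7@96] asks=[#4:7@102]
After op 6 [order #6] limit_sell(price=104, qty=2): fills=none; bids=[#5:7@96] asks=[#4:7@102 #6:2@104]
After op 7 [order #7] limit_sell(price=100, qty=8): fills=none; bids=[#5:7@96] asks=[#7:8@100 #4:7@102 #6:2@104]

Answer: 1@100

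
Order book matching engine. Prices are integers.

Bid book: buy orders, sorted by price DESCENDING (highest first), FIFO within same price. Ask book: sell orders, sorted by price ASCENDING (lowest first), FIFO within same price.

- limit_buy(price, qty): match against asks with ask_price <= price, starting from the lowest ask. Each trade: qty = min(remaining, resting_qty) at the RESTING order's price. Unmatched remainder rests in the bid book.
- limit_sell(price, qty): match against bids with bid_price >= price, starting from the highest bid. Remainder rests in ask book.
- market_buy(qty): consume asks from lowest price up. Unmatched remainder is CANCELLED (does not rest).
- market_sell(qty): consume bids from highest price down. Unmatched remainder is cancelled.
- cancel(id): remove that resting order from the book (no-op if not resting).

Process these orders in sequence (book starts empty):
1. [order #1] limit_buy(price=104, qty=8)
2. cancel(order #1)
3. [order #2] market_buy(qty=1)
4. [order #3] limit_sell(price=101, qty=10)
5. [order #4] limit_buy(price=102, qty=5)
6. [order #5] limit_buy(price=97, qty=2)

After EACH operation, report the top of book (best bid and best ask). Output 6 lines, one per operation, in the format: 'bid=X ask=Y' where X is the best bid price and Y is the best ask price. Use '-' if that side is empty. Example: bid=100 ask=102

Answer: bid=104 ask=-
bid=- ask=-
bid=- ask=-
bid=- ask=101
bid=- ask=101
bid=97 ask=101

Derivation:
After op 1 [order #1] limit_buy(price=104, qty=8): fills=none; bids=[#1:8@104] asks=[-]
After op 2 cancel(order #1): fills=none; bids=[-] asks=[-]
After op 3 [order #2] market_buy(qty=1): fills=none; bids=[-] asks=[-]
After op 4 [order #3] limit_sell(price=101, qty=10): fills=none; bids=[-] asks=[#3:10@101]
After op 5 [order #4] limit_buy(price=102, qty=5): fills=#4x#3:5@101; bids=[-] asks=[#3:5@101]
After op 6 [order #5] limit_buy(price=97, qty=2): fills=none; bids=[#5:2@97] asks=[#3:5@101]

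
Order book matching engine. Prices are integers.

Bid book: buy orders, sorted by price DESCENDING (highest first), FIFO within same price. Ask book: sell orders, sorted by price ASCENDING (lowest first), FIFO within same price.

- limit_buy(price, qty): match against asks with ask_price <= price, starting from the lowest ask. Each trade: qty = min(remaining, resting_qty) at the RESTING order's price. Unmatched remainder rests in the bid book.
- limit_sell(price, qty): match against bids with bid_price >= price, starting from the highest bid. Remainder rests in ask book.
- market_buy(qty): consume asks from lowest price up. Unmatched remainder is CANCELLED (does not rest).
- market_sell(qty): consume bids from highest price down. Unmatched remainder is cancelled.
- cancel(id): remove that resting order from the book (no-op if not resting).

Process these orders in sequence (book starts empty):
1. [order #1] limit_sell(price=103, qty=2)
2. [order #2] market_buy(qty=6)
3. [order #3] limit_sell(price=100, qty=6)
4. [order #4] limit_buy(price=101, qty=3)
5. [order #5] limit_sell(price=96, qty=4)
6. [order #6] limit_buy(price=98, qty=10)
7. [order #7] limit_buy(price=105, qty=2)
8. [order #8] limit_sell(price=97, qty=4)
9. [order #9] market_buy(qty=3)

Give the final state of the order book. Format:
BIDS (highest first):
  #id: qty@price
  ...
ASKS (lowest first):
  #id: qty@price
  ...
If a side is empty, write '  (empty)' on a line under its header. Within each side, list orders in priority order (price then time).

After op 1 [order #1] limit_sell(price=103, qty=2): fills=none; bids=[-] asks=[#1:2@103]
After op 2 [order #2] market_buy(qty=6): fills=#2x#1:2@103; bids=[-] asks=[-]
After op 3 [order #3] limit_sell(price=100, qty=6): fills=none; bids=[-] asks=[#3:6@100]
After op 4 [order #4] limit_buy(price=101, qty=3): fills=#4x#3:3@100; bids=[-] asks=[#3:3@100]
After op 5 [order #5] limit_sell(price=96, qty=4): fills=none; bids=[-] asks=[#5:4@96 #3:3@100]
After op 6 [order #6] limit_buy(price=98, qty=10): fills=#6x#5:4@96; bids=[#6:6@98] asks=[#3:3@100]
After op 7 [order #7] limit_buy(price=105, qty=2): fills=#7x#3:2@100; bids=[#6:6@98] asks=[#3:1@100]
After op 8 [order #8] limit_sell(price=97, qty=4): fills=#6x#8:4@98; bids=[#6:2@98] asks=[#3:1@100]
After op 9 [order #9] market_buy(qty=3): fills=#9x#3:1@100; bids=[#6:2@98] asks=[-]

Answer: BIDS (highest first):
  #6: 2@98
ASKS (lowest first):
  (empty)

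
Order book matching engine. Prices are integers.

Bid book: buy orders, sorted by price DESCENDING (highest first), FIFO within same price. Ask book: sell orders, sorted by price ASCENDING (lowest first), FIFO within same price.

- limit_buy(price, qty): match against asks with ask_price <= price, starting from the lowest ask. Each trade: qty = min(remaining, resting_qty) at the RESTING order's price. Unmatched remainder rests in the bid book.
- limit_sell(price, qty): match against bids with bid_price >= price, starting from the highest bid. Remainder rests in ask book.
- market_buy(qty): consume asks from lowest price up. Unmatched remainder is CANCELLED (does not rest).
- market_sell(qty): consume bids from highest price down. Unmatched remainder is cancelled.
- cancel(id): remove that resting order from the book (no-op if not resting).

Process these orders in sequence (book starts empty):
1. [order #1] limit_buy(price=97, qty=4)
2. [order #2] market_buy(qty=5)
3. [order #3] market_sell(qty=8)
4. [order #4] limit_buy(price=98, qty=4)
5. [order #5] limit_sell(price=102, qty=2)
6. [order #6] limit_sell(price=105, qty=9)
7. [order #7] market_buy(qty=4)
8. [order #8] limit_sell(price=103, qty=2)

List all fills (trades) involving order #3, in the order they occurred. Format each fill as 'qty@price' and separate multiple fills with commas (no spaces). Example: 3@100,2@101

Answer: 4@97

Derivation:
After op 1 [order #1] limit_buy(price=97, qty=4): fills=none; bids=[#1:4@97] asks=[-]
After op 2 [order #2] market_buy(qty=5): fills=none; bids=[#1:4@97] asks=[-]
After op 3 [order #3] market_sell(qty=8): fills=#1x#3:4@97; bids=[-] asks=[-]
After op 4 [order #4] limit_buy(price=98, qty=4): fills=none; bids=[#4:4@98] asks=[-]
After op 5 [order #5] limit_sell(price=102, qty=2): fills=none; bids=[#4:4@98] asks=[#5:2@102]
After op 6 [order #6] limit_sell(price=105, qty=9): fills=none; bids=[#4:4@98] asks=[#5:2@102 #6:9@105]
After op 7 [order #7] market_buy(qty=4): fills=#7x#5:2@102 #7x#6:2@105; bids=[#4:4@98] asks=[#6:7@105]
After op 8 [order #8] limit_sell(price=103, qty=2): fills=none; bids=[#4:4@98] asks=[#8:2@103 #6:7@105]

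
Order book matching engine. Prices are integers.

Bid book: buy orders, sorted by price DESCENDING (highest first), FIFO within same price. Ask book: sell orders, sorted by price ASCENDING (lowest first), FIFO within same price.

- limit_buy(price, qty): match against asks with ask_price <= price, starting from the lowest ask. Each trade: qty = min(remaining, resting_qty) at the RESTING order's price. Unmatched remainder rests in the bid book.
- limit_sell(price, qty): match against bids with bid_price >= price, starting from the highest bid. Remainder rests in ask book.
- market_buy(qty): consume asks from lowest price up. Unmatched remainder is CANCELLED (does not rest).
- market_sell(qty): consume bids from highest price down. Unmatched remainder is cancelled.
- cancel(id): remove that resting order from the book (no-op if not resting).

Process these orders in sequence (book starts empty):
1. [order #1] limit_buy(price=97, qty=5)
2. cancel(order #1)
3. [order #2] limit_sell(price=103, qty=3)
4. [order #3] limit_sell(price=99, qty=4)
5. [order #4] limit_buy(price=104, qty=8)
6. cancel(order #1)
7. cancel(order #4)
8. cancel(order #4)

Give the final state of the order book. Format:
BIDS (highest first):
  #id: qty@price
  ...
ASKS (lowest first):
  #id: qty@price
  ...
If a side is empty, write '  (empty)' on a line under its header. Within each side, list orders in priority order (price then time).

Answer: BIDS (highest first):
  (empty)
ASKS (lowest first):
  (empty)

Derivation:
After op 1 [order #1] limit_buy(price=97, qty=5): fills=none; bids=[#1:5@97] asks=[-]
After op 2 cancel(order #1): fills=none; bids=[-] asks=[-]
After op 3 [order #2] limit_sell(price=103, qty=3): fills=none; bids=[-] asks=[#2:3@103]
After op 4 [order #3] limit_sell(price=99, qty=4): fills=none; bids=[-] asks=[#3:4@99 #2:3@103]
After op 5 [order #4] limit_buy(price=104, qty=8): fills=#4x#3:4@99 #4x#2:3@103; bids=[#4:1@104] asks=[-]
After op 6 cancel(order #1): fills=none; bids=[#4:1@104] asks=[-]
After op 7 cancel(order #4): fills=none; bids=[-] asks=[-]
After op 8 cancel(order #4): fills=none; bids=[-] asks=[-]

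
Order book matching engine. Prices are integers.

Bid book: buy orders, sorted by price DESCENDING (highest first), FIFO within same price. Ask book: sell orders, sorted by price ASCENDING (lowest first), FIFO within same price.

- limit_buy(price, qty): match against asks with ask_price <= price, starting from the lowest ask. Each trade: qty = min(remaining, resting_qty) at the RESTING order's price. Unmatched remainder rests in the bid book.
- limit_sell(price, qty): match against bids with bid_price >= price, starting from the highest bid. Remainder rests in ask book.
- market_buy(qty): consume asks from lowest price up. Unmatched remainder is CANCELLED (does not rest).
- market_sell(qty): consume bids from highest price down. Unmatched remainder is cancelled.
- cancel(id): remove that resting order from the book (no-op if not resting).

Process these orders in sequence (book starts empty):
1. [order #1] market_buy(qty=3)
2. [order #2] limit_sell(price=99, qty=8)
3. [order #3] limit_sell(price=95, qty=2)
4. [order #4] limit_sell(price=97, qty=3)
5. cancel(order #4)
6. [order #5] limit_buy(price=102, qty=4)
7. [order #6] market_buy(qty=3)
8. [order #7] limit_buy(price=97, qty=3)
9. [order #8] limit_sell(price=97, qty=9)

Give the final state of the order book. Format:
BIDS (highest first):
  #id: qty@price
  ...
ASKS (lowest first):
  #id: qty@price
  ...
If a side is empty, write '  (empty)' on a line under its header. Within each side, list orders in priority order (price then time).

After op 1 [order #1] market_buy(qty=3): fills=none; bids=[-] asks=[-]
After op 2 [order #2] limit_sell(price=99, qty=8): fills=none; bids=[-] asks=[#2:8@99]
After op 3 [order #3] limit_sell(price=95, qty=2): fills=none; bids=[-] asks=[#3:2@95 #2:8@99]
After op 4 [order #4] limit_sell(price=97, qty=3): fills=none; bids=[-] asks=[#3:2@95 #4:3@97 #2:8@99]
After op 5 cancel(order #4): fills=none; bids=[-] asks=[#3:2@95 #2:8@99]
After op 6 [order #5] limit_buy(price=102, qty=4): fills=#5x#3:2@95 #5x#2:2@99; bids=[-] asks=[#2:6@99]
After op 7 [order #6] market_buy(qty=3): fills=#6x#2:3@99; bids=[-] asks=[#2:3@99]
After op 8 [order #7] limit_buy(price=97, qty=3): fills=none; bids=[#7:3@97] asks=[#2:3@99]
After op 9 [order #8] limit_sell(price=97, qty=9): fills=#7x#8:3@97; bids=[-] asks=[#8:6@97 #2:3@99]

Answer: BIDS (highest first):
  (empty)
ASKS (lowest first):
  #8: 6@97
  #2: 3@99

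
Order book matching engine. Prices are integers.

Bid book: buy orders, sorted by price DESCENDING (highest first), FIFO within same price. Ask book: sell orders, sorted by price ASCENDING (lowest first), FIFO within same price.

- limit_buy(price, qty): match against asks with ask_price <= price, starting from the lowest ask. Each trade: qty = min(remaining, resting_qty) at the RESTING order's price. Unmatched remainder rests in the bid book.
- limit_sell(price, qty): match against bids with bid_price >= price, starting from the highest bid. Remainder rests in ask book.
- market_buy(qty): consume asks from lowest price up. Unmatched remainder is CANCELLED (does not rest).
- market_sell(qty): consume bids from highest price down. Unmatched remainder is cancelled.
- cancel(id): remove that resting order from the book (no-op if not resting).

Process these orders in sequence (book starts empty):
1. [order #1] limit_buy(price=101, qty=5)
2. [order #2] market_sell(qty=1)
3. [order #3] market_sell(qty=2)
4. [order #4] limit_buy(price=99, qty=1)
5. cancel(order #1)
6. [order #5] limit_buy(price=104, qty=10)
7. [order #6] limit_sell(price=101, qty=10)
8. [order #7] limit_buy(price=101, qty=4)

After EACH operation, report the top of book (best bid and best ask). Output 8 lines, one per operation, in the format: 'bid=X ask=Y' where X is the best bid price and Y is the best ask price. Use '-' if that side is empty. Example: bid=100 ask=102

Answer: bid=101 ask=-
bid=101 ask=-
bid=101 ask=-
bid=101 ask=-
bid=99 ask=-
bid=104 ask=-
bid=99 ask=-
bid=101 ask=-

Derivation:
After op 1 [order #1] limit_buy(price=101, qty=5): fills=none; bids=[#1:5@101] asks=[-]
After op 2 [order #2] market_sell(qty=1): fills=#1x#2:1@101; bids=[#1:4@101] asks=[-]
After op 3 [order #3] market_sell(qty=2): fills=#1x#3:2@101; bids=[#1:2@101] asks=[-]
After op 4 [order #4] limit_buy(price=99, qty=1): fills=none; bids=[#1:2@101 #4:1@99] asks=[-]
After op 5 cancel(order #1): fills=none; bids=[#4:1@99] asks=[-]
After op 6 [order #5] limit_buy(price=104, qty=10): fills=none; bids=[#5:10@104 #4:1@99] asks=[-]
After op 7 [order #6] limit_sell(price=101, qty=10): fills=#5x#6:10@104; bids=[#4:1@99] asks=[-]
After op 8 [order #7] limit_buy(price=101, qty=4): fills=none; bids=[#7:4@101 #4:1@99] asks=[-]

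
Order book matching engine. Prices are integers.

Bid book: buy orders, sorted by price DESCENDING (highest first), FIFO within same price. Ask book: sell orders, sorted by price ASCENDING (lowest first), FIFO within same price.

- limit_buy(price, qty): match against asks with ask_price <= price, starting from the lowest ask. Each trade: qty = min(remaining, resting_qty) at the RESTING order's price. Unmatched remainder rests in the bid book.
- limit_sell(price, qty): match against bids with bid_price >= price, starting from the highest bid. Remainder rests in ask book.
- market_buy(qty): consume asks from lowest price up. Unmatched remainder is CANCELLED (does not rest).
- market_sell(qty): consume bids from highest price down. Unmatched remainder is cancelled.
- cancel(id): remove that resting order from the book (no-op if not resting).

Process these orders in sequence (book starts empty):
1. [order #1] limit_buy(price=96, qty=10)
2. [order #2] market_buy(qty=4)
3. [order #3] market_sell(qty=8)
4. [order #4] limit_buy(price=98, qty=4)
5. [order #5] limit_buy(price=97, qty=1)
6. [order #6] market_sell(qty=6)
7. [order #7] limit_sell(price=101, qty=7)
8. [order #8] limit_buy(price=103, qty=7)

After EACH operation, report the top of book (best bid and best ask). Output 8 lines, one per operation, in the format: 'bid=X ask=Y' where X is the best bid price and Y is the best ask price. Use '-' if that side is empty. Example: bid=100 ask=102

Answer: bid=96 ask=-
bid=96 ask=-
bid=96 ask=-
bid=98 ask=-
bid=98 ask=-
bid=96 ask=-
bid=96 ask=101
bid=96 ask=-

Derivation:
After op 1 [order #1] limit_buy(price=96, qty=10): fills=none; bids=[#1:10@96] asks=[-]
After op 2 [order #2] market_buy(qty=4): fills=none; bids=[#1:10@96] asks=[-]
After op 3 [order #3] market_sell(qty=8): fills=#1x#3:8@96; bids=[#1:2@96] asks=[-]
After op 4 [order #4] limit_buy(price=98, qty=4): fills=none; bids=[#4:4@98 #1:2@96] asks=[-]
After op 5 [order #5] limit_buy(price=97, qty=1): fills=none; bids=[#4:4@98 #5:1@97 #1:2@96] asks=[-]
After op 6 [order #6] market_sell(qty=6): fills=#4x#6:4@98 #5x#6:1@97 #1x#6:1@96; bids=[#1:1@96] asks=[-]
After op 7 [order #7] limit_sell(price=101, qty=7): fills=none; bids=[#1:1@96] asks=[#7:7@101]
After op 8 [order #8] limit_buy(price=103, qty=7): fills=#8x#7:7@101; bids=[#1:1@96] asks=[-]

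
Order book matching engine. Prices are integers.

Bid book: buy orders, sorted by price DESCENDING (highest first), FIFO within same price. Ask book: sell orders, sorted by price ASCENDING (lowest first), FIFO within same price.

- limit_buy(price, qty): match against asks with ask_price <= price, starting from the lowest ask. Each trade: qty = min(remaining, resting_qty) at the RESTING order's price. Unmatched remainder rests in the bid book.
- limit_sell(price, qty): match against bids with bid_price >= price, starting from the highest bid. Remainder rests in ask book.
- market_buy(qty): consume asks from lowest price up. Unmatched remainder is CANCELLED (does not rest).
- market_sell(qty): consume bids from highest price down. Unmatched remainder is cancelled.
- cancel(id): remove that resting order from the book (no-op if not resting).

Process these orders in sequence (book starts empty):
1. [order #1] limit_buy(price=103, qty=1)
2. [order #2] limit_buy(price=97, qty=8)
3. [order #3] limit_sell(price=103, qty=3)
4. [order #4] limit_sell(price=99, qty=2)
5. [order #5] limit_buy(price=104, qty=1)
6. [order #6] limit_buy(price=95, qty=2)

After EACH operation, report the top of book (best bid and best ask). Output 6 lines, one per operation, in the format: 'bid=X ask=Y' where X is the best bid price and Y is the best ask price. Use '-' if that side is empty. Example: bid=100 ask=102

Answer: bid=103 ask=-
bid=103 ask=-
bid=97 ask=103
bid=97 ask=99
bid=97 ask=99
bid=97 ask=99

Derivation:
After op 1 [order #1] limit_buy(price=103, qty=1): fills=none; bids=[#1:1@103] asks=[-]
After op 2 [order #2] limit_buy(price=97, qty=8): fills=none; bids=[#1:1@103 #2:8@97] asks=[-]
After op 3 [order #3] limit_sell(price=103, qty=3): fills=#1x#3:1@103; bids=[#2:8@97] asks=[#3:2@103]
After op 4 [order #4] limit_sell(price=99, qty=2): fills=none; bids=[#2:8@97] asks=[#4:2@99 #3:2@103]
After op 5 [order #5] limit_buy(price=104, qty=1): fills=#5x#4:1@99; bids=[#2:8@97] asks=[#4:1@99 #3:2@103]
After op 6 [order #6] limit_buy(price=95, qty=2): fills=none; bids=[#2:8@97 #6:2@95] asks=[#4:1@99 #3:2@103]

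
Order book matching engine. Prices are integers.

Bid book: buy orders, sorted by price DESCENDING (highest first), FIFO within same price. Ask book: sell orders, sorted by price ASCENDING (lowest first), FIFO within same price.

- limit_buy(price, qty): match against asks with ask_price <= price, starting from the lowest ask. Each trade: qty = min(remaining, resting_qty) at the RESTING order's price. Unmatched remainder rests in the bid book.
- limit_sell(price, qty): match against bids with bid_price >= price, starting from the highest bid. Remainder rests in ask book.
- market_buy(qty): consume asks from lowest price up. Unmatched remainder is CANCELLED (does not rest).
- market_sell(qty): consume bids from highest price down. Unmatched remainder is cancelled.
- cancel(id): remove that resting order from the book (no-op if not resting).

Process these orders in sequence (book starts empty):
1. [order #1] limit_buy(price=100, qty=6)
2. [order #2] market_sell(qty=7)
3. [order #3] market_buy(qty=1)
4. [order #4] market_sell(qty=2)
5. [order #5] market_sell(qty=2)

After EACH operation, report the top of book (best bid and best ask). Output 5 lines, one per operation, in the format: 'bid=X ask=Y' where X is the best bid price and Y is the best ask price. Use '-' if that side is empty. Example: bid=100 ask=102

Answer: bid=100 ask=-
bid=- ask=-
bid=- ask=-
bid=- ask=-
bid=- ask=-

Derivation:
After op 1 [order #1] limit_buy(price=100, qty=6): fills=none; bids=[#1:6@100] asks=[-]
After op 2 [order #2] market_sell(qty=7): fills=#1x#2:6@100; bids=[-] asks=[-]
After op 3 [order #3] market_buy(qty=1): fills=none; bids=[-] asks=[-]
After op 4 [order #4] market_sell(qty=2): fills=none; bids=[-] asks=[-]
After op 5 [order #5] market_sell(qty=2): fills=none; bids=[-] asks=[-]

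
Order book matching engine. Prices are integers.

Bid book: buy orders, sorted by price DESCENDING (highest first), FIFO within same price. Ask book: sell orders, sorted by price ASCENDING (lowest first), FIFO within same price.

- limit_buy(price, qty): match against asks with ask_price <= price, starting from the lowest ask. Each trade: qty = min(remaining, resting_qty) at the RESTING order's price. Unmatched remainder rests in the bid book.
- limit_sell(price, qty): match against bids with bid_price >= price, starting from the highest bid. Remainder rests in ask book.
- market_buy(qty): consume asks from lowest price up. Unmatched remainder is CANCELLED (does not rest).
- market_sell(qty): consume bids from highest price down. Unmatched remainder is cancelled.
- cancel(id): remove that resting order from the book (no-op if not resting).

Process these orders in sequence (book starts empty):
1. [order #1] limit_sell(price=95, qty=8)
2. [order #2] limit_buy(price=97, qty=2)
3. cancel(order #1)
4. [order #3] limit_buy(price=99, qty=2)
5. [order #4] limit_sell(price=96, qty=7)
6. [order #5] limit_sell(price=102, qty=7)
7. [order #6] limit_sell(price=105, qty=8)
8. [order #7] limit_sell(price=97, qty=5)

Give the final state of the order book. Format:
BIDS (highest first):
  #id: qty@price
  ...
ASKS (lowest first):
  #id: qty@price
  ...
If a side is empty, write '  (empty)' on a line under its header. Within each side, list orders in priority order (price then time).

After op 1 [order #1] limit_sell(price=95, qty=8): fills=none; bids=[-] asks=[#1:8@95]
After op 2 [order #2] limit_buy(price=97, qty=2): fills=#2x#1:2@95; bids=[-] asks=[#1:6@95]
After op 3 cancel(order #1): fills=none; bids=[-] asks=[-]
After op 4 [order #3] limit_buy(price=99, qty=2): fills=none; bids=[#3:2@99] asks=[-]
After op 5 [order #4] limit_sell(price=96, qty=7): fills=#3x#4:2@99; bids=[-] asks=[#4:5@96]
After op 6 [order #5] limit_sell(price=102, qty=7): fills=none; bids=[-] asks=[#4:5@96 #5:7@102]
After op 7 [order #6] limit_sell(price=105, qty=8): fills=none; bids=[-] asks=[#4:5@96 #5:7@102 #6:8@105]
After op 8 [order #7] limit_sell(price=97, qty=5): fills=none; bids=[-] asks=[#4:5@96 #7:5@97 #5:7@102 #6:8@105]

Answer: BIDS (highest first):
  (empty)
ASKS (lowest first):
  #4: 5@96
  #7: 5@97
  #5: 7@102
  #6: 8@105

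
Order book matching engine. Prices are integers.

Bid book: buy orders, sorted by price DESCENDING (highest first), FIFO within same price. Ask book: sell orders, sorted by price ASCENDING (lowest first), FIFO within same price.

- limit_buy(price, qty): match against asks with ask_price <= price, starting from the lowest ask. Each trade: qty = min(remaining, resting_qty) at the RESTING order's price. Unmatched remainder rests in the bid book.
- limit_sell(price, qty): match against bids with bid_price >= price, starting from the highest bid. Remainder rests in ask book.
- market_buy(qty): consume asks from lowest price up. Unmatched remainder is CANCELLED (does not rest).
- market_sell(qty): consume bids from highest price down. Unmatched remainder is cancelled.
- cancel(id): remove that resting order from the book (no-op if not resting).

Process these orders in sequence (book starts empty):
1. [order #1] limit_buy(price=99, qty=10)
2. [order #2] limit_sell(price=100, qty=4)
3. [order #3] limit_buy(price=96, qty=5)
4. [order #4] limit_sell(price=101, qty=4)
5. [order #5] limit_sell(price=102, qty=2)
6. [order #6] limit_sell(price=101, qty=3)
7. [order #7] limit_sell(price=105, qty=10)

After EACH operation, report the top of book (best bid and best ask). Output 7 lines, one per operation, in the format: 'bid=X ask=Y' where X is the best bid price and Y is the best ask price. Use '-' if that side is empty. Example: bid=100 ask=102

Answer: bid=99 ask=-
bid=99 ask=100
bid=99 ask=100
bid=99 ask=100
bid=99 ask=100
bid=99 ask=100
bid=99 ask=100

Derivation:
After op 1 [order #1] limit_buy(price=99, qty=10): fills=none; bids=[#1:10@99] asks=[-]
After op 2 [order #2] limit_sell(price=100, qty=4): fills=none; bids=[#1:10@99] asks=[#2:4@100]
After op 3 [order #3] limit_buy(price=96, qty=5): fills=none; bids=[#1:10@99 #3:5@96] asks=[#2:4@100]
After op 4 [order #4] limit_sell(price=101, qty=4): fills=none; bids=[#1:10@99 #3:5@96] asks=[#2:4@100 #4:4@101]
After op 5 [order #5] limit_sell(price=102, qty=2): fills=none; bids=[#1:10@99 #3:5@96] asks=[#2:4@100 #4:4@101 #5:2@102]
After op 6 [order #6] limit_sell(price=101, qty=3): fills=none; bids=[#1:10@99 #3:5@96] asks=[#2:4@100 #4:4@101 #6:3@101 #5:2@102]
After op 7 [order #7] limit_sell(price=105, qty=10): fills=none; bids=[#1:10@99 #3:5@96] asks=[#2:4@100 #4:4@101 #6:3@101 #5:2@102 #7:10@105]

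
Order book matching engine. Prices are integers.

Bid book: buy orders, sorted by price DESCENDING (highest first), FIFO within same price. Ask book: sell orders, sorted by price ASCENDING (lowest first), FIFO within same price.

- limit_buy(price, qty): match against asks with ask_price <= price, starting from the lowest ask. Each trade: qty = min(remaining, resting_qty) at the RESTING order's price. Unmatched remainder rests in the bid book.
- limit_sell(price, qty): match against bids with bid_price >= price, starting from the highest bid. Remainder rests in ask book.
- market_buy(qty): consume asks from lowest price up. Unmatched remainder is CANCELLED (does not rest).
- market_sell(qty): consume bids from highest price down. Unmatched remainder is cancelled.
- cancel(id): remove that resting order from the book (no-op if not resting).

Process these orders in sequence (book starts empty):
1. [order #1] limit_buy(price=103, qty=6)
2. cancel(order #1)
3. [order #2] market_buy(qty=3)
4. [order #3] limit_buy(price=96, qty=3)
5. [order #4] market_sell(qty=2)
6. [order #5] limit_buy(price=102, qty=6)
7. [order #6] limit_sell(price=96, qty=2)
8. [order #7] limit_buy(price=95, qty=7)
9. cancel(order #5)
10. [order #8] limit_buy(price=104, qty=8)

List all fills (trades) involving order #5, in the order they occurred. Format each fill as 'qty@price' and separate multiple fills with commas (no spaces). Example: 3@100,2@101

After op 1 [order #1] limit_buy(price=103, qty=6): fills=none; bids=[#1:6@103] asks=[-]
After op 2 cancel(order #1): fills=none; bids=[-] asks=[-]
After op 3 [order #2] market_buy(qty=3): fills=none; bids=[-] asks=[-]
After op 4 [order #3] limit_buy(price=96, qty=3): fills=none; bids=[#3:3@96] asks=[-]
After op 5 [order #4] market_sell(qty=2): fills=#3x#4:2@96; bids=[#3:1@96] asks=[-]
After op 6 [order #5] limit_buy(price=102, qty=6): fills=none; bids=[#5:6@102 #3:1@96] asks=[-]
After op 7 [order #6] limit_sell(price=96, qty=2): fills=#5x#6:2@102; bids=[#5:4@102 #3:1@96] asks=[-]
After op 8 [order #7] limit_buy(price=95, qty=7): fills=none; bids=[#5:4@102 #3:1@96 #7:7@95] asks=[-]
After op 9 cancel(order #5): fills=none; bids=[#3:1@96 #7:7@95] asks=[-]
After op 10 [order #8] limit_buy(price=104, qty=8): fills=none; bids=[#8:8@104 #3:1@96 #7:7@95] asks=[-]

Answer: 2@102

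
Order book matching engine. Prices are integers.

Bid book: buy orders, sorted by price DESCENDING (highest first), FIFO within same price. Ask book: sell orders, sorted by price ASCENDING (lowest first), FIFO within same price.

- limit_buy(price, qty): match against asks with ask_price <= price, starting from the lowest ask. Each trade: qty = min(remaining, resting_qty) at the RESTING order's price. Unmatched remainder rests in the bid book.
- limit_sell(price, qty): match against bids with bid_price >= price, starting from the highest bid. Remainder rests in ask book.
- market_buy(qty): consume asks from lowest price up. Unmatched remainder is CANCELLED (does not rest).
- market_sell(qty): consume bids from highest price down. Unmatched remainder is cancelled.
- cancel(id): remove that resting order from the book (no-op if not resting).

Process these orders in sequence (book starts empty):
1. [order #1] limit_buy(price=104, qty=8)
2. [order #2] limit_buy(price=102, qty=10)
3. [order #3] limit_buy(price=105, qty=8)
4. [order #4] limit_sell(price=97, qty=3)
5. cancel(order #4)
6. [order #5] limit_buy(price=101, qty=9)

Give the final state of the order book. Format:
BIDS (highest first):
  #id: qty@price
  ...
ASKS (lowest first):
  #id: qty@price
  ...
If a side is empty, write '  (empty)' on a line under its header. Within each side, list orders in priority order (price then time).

After op 1 [order #1] limit_buy(price=104, qty=8): fills=none; bids=[#1:8@104] asks=[-]
After op 2 [order #2] limit_buy(price=102, qty=10): fills=none; bids=[#1:8@104 #2:10@102] asks=[-]
After op 3 [order #3] limit_buy(price=105, qty=8): fills=none; bids=[#3:8@105 #1:8@104 #2:10@102] asks=[-]
After op 4 [order #4] limit_sell(price=97, qty=3): fills=#3x#4:3@105; bids=[#3:5@105 #1:8@104 #2:10@102] asks=[-]
After op 5 cancel(order #4): fills=none; bids=[#3:5@105 #1:8@104 #2:10@102] asks=[-]
After op 6 [order #5] limit_buy(price=101, qty=9): fills=none; bids=[#3:5@105 #1:8@104 #2:10@102 #5:9@101] asks=[-]

Answer: BIDS (highest first):
  #3: 5@105
  #1: 8@104
  #2: 10@102
  #5: 9@101
ASKS (lowest first):
  (empty)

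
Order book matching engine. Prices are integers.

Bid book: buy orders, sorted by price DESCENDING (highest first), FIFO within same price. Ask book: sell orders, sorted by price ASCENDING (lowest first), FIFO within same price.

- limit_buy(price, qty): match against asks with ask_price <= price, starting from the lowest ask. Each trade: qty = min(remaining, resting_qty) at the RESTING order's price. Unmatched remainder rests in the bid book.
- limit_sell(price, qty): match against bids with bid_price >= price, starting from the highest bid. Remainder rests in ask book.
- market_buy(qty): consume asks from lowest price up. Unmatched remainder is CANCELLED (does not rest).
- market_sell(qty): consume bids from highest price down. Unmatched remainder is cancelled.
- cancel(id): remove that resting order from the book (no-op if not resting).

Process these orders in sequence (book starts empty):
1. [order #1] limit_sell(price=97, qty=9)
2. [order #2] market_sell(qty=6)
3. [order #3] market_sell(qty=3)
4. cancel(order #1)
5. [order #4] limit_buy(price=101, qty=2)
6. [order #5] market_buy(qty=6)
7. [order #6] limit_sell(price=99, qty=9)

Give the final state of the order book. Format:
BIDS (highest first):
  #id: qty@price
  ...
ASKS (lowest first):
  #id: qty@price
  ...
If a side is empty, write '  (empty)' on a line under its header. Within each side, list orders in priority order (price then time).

Answer: BIDS (highest first):
  (empty)
ASKS (lowest first):
  #6: 7@99

Derivation:
After op 1 [order #1] limit_sell(price=97, qty=9): fills=none; bids=[-] asks=[#1:9@97]
After op 2 [order #2] market_sell(qty=6): fills=none; bids=[-] asks=[#1:9@97]
After op 3 [order #3] market_sell(qty=3): fills=none; bids=[-] asks=[#1:9@97]
After op 4 cancel(order #1): fills=none; bids=[-] asks=[-]
After op 5 [order #4] limit_buy(price=101, qty=2): fills=none; bids=[#4:2@101] asks=[-]
After op 6 [order #5] market_buy(qty=6): fills=none; bids=[#4:2@101] asks=[-]
After op 7 [order #6] limit_sell(price=99, qty=9): fills=#4x#6:2@101; bids=[-] asks=[#6:7@99]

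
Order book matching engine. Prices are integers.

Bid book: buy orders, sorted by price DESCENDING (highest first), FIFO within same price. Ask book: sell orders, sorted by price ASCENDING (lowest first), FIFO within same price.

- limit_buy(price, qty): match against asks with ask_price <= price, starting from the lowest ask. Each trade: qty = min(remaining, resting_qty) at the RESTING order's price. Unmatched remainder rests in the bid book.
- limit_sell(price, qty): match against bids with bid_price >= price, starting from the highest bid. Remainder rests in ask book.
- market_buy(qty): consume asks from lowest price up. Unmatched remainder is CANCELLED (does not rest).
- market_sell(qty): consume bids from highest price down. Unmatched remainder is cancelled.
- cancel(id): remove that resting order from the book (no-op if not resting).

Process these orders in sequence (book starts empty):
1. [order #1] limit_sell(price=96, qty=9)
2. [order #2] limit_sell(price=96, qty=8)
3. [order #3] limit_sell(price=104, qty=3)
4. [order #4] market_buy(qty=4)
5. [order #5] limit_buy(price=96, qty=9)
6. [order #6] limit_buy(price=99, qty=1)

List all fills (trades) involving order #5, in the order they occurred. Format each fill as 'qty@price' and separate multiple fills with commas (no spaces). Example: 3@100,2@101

Answer: 5@96,4@96

Derivation:
After op 1 [order #1] limit_sell(price=96, qty=9): fills=none; bids=[-] asks=[#1:9@96]
After op 2 [order #2] limit_sell(price=96, qty=8): fills=none; bids=[-] asks=[#1:9@96 #2:8@96]
After op 3 [order #3] limit_sell(price=104, qty=3): fills=none; bids=[-] asks=[#1:9@96 #2:8@96 #3:3@104]
After op 4 [order #4] market_buy(qty=4): fills=#4x#1:4@96; bids=[-] asks=[#1:5@96 #2:8@96 #3:3@104]
After op 5 [order #5] limit_buy(price=96, qty=9): fills=#5x#1:5@96 #5x#2:4@96; bids=[-] asks=[#2:4@96 #3:3@104]
After op 6 [order #6] limit_buy(price=99, qty=1): fills=#6x#2:1@96; bids=[-] asks=[#2:3@96 #3:3@104]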